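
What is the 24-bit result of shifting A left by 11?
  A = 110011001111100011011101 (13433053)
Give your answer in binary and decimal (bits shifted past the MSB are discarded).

Shift left by 11: drop the top 11 bit(s), append 11 zero(s) on the right.
  110011001111100011011101  ->  discard [11001100111], keep [1100011011101], append 00000000000
= 110001101110100000000000

Answer: 110001101110100000000000 (13035520)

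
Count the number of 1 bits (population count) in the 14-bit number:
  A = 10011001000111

10011001000111
1-bits at positions (from bit 0 = LSB): 0, 1, 2, 6, 9, 10, 13
Count = 7

Answer: 7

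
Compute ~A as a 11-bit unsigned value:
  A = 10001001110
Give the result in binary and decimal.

Flip each bit (0->1, 1->0):
  10001001110
  01110110001

Answer: 01110110001 (945)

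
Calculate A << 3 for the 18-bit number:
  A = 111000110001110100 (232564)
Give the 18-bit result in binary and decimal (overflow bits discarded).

Shift left by 3: drop the top 3 bit(s), append 3 zero(s) on the right.
  111000110001110100  ->  discard [111], keep [000110001110100], append 000
= 000110001110100000

Answer: 000110001110100000 (25504)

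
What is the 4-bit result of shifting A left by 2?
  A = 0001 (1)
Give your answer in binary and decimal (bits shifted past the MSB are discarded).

Shift left by 2: drop the top 2 bit(s), append 2 zero(s) on the right.
  0001  ->  discard [00], keep [01], append 00
= 0100

Answer: 0100 (4)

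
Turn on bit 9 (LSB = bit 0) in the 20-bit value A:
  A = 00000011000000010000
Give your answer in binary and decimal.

Mask = 1 << 9 = 00000000001000000000
Bit 9 of A is 0, so OR-ing with the mask flips it to 1.
  00000011000000010000
| 00000000001000000000
----------------------
  00000011001000010000

Answer: 00000011001000010000 (12816)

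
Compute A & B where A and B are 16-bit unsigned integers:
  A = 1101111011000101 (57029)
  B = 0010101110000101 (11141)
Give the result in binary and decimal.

Apply & to each column (1 only where both bits are 1):
  1101111011000101
& 0010101110000101
------------------
  0000101010000101

Answer: 0000101010000101 (2693)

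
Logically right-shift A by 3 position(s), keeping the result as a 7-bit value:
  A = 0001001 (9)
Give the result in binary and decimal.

Logical shift right by 3: drop the bottom 3 bit(s), prepend 3 zero(s) on the left.
  0001001  ->  keep [0001], discard [001], prepend 000
= 0000001

Answer: 0000001 (1)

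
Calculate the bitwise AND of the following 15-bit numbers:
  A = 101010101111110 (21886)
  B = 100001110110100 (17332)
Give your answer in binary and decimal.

Apply & to each column (1 only where both bits are 1):
  101010101111110
& 100001110110100
-----------------
  100000100110100

Answer: 100000100110100 (16692)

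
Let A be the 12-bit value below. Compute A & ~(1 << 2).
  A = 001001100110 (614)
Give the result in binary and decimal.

Mask = ~(1 << 2) = 111111111011
Bit 2 of A is 1, so AND-ing with the mask clears it to 0.
  001001100110
& 111111111011
--------------
  001001100010

Answer: 001001100010 (610)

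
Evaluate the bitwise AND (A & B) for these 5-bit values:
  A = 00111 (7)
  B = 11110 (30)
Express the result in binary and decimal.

Apply & to each column (1 only where both bits are 1):
  00111
& 11110
-------
  00110

Answer: 00110 (6)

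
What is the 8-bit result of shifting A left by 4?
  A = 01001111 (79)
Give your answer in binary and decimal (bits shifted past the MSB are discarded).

Shift left by 4: drop the top 4 bit(s), append 4 zero(s) on the right.
  01001111  ->  discard [0100], keep [1111], append 0000
= 11110000

Answer: 11110000 (240)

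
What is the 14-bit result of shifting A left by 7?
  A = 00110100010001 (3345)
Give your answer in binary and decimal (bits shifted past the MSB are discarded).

Shift left by 7: drop the top 7 bit(s), append 7 zero(s) on the right.
  00110100010001  ->  discard [0011010], keep [0010001], append 0000000
= 00100010000000

Answer: 00100010000000 (2176)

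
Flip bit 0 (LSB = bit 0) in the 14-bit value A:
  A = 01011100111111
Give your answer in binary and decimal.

Mask = 1 << 0 = 00000000000001
Bit 0 of A is 1; XOR with the mask flips it to 0.
  01011100111111
^ 00000000000001
----------------
  01011100111110

Answer: 01011100111110 (5950)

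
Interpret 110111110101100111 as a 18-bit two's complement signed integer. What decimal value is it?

MSB is 1, so the value is negative. Find the magnitude:
1. Invert bits:  001000001010011000
2. Add 1:        001000001010011001  = 33433
3. Apply sign:   -33433

Answer: -33433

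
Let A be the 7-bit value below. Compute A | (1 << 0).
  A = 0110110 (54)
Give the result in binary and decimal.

Mask = 1 << 0 = 0000001
Bit 0 of A is 0, so OR-ing with the mask flips it to 1.
  0110110
| 0000001
---------
  0110111

Answer: 0110111 (55)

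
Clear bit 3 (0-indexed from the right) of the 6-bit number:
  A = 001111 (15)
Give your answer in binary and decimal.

Mask = ~(1 << 3) = 110111
Bit 3 of A is 1, so AND-ing with the mask clears it to 0.
  001111
& 110111
--------
  000111

Answer: 000111 (7)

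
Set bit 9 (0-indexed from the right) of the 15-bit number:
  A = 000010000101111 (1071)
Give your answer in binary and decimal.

Mask = 1 << 9 = 000001000000000
Bit 9 of A is 0, so OR-ing with the mask flips it to 1.
  000010000101111
| 000001000000000
-----------------
  000011000101111

Answer: 000011000101111 (1583)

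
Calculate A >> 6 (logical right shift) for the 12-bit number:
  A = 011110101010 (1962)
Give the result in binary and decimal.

Logical shift right by 6: drop the bottom 6 bit(s), prepend 6 zero(s) on the left.
  011110101010  ->  keep [011110], discard [101010], prepend 000000
= 000000011110

Answer: 000000011110 (30)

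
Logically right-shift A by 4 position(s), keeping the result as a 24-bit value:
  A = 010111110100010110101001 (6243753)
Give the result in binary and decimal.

Logical shift right by 4: drop the bottom 4 bit(s), prepend 4 zero(s) on the left.
  010111110100010110101001  ->  keep [01011111010001011010], discard [1001], prepend 0000
= 000001011111010001011010

Answer: 000001011111010001011010 (390234)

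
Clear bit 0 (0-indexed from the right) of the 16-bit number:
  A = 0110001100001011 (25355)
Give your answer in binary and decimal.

Mask = ~(1 << 0) = 1111111111111110
Bit 0 of A is 1, so AND-ing with the mask clears it to 0.
  0110001100001011
& 1111111111111110
------------------
  0110001100001010

Answer: 0110001100001010 (25354)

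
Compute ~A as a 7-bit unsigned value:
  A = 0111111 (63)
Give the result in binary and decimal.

Flip each bit (0->1, 1->0):
  0111111
  1000000

Answer: 1000000 (64)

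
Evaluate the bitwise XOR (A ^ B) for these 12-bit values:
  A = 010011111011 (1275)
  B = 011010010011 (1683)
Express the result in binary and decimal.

Apply ^ to each column (1 where bits differ):
  010011111011
^ 011010010011
--------------
  001001101000

Answer: 001001101000 (616)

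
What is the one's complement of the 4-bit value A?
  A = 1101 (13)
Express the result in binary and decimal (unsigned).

Flip each bit (0->1, 1->0):
  1101
  0010

Answer: 0010 (2)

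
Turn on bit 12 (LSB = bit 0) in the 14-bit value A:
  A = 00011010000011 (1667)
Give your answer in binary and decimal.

Mask = 1 << 12 = 01000000000000
Bit 12 of A is 0, so OR-ing with the mask flips it to 1.
  00011010000011
| 01000000000000
----------------
  01011010000011

Answer: 01011010000011 (5763)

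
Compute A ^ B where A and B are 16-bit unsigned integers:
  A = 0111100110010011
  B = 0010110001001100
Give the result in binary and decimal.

Apply ^ to each column (1 where bits differ):
  0111100110010011
^ 0010110001001100
------------------
  0101010111011111

Answer: 0101010111011111 (21983)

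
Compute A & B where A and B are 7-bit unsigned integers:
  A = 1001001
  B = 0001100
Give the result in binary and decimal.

Apply & to each column (1 only where both bits are 1):
  1001001
& 0001100
---------
  0001000

Answer: 0001000 (8)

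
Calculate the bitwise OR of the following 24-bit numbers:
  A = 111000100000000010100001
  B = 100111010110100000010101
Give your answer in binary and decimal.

Apply | to each column (1 where either bit is 1):
  111000100000000010100001
| 100111010110100000010101
--------------------------
  111111110110100010110101

Answer: 111111110110100010110101 (16738485)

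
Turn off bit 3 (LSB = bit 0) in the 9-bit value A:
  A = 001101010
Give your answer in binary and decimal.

Mask = ~(1 << 3) = 111110111
Bit 3 of A is 1, so AND-ing with the mask clears it to 0.
  001101010
& 111110111
-----------
  001100010

Answer: 001100010 (98)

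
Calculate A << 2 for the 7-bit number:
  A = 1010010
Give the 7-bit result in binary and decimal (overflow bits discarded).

Shift left by 2: drop the top 2 bit(s), append 2 zero(s) on the right.
  1010010  ->  discard [10], keep [10010], append 00
= 1001000

Answer: 1001000 (72)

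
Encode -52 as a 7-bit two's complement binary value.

1. Binary of +52:  0110100
2. Invert bits:     1001011
3. Add 1:           1001100

Answer: 1001100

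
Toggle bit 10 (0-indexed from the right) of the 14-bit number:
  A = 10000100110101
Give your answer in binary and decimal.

Mask = 1 << 10 = 00010000000000
Bit 10 of A is 0; XOR with the mask flips it to 1.
  10000100110101
^ 00010000000000
----------------
  10010100110101

Answer: 10010100110101 (9525)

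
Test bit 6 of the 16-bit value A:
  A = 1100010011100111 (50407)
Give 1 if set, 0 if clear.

Bit 6 is the 7th from the right.
  1100010011100111
           ^
That bit is 1.

Answer: 1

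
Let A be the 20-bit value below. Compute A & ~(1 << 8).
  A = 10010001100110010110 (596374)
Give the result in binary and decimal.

Mask = ~(1 << 8) = 11111111111011111111
Bit 8 of A is 1, so AND-ing with the mask clears it to 0.
  10010001100110010110
& 11111111111011111111
----------------------
  10010001100010010110

Answer: 10010001100010010110 (596118)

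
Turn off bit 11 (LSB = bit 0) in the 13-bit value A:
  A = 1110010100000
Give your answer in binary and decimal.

Mask = ~(1 << 11) = 1011111111111
Bit 11 of A is 1, so AND-ing with the mask clears it to 0.
  1110010100000
& 1011111111111
---------------
  1010010100000

Answer: 1010010100000 (5280)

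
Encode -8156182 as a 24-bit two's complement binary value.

1. Binary of +8156182:  011111000111010000010110
2. Invert bits:     100000111000101111101001
3. Add 1:           100000111000101111101010

Answer: 100000111000101111101010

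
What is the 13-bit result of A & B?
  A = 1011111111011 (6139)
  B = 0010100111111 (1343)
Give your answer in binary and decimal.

Apply & to each column (1 only where both bits are 1):
  1011111111011
& 0010100111111
---------------
  0010100111011

Answer: 0010100111011 (1339)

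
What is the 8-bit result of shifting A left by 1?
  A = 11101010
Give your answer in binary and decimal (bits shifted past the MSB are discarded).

Shift left by 1: drop the top 1 bit(s), append 1 zero(s) on the right.
  11101010  ->  discard [1], keep [1101010], append 0
= 11010100

Answer: 11010100 (212)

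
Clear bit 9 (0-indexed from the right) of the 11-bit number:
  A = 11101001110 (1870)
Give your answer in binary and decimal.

Mask = ~(1 << 9) = 10111111111
Bit 9 of A is 1, so AND-ing with the mask clears it to 0.
  11101001110
& 10111111111
-------------
  10101001110

Answer: 10101001110 (1358)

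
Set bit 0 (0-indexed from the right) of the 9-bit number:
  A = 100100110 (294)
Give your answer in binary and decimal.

Mask = 1 << 0 = 000000001
Bit 0 of A is 0, so OR-ing with the mask flips it to 1.
  100100110
| 000000001
-----------
  100100111

Answer: 100100111 (295)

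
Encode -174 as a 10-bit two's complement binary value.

1. Binary of +174:  0010101110
2. Invert bits:     1101010001
3. Add 1:           1101010010

Answer: 1101010010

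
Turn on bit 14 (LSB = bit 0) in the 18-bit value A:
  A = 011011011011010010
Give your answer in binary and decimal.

Mask = 1 << 14 = 000100000000000000
Bit 14 of A is 0, so OR-ing with the mask flips it to 1.
  011011011011010010
| 000100000000000000
--------------------
  011111011011010010

Answer: 011111011011010010 (128722)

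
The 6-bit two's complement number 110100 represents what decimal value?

MSB is 1, so the value is negative. Find the magnitude:
1. Invert bits:  001011
2. Add 1:        001100  = 12
3. Apply sign:   -12

Answer: -12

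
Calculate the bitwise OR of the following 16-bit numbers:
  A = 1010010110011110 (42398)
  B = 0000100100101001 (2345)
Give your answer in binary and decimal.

Apply | to each column (1 where either bit is 1):
  1010010110011110
| 0000100100101001
------------------
  1010110110111111

Answer: 1010110110111111 (44479)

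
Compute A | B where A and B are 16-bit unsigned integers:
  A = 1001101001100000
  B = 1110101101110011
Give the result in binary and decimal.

Apply | to each column (1 where either bit is 1):
  1001101001100000
| 1110101101110011
------------------
  1111101101110011

Answer: 1111101101110011 (64371)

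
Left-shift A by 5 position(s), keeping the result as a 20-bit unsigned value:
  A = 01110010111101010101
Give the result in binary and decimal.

Shift left by 5: drop the top 5 bit(s), append 5 zero(s) on the right.
  01110010111101010101  ->  discard [01110], keep [010111101010101], append 00000
= 01011110101010100000

Answer: 01011110101010100000 (387744)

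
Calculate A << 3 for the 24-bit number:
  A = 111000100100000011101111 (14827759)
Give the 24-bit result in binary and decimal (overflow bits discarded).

Shift left by 3: drop the top 3 bit(s), append 3 zero(s) on the right.
  111000100100000011101111  ->  discard [111], keep [000100100000011101111], append 000
= 000100100000011101111000

Answer: 000100100000011101111000 (1181560)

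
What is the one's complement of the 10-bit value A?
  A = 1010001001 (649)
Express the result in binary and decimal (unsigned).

Flip each bit (0->1, 1->0):
  1010001001
  0101110110

Answer: 0101110110 (374)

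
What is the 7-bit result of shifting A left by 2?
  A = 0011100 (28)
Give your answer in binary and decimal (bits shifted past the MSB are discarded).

Shift left by 2: drop the top 2 bit(s), append 2 zero(s) on the right.
  0011100  ->  discard [00], keep [11100], append 00
= 1110000

Answer: 1110000 (112)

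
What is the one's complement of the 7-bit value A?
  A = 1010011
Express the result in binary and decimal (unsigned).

Flip each bit (0->1, 1->0):
  1010011
  0101100

Answer: 0101100 (44)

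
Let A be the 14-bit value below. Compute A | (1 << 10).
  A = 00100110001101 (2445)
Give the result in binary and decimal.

Mask = 1 << 10 = 00010000000000
Bit 10 of A is 0, so OR-ing with the mask flips it to 1.
  00100110001101
| 00010000000000
----------------
  00110110001101

Answer: 00110110001101 (3469)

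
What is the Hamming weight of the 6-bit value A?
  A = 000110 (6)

000110
1-bits at positions (from bit 0 = LSB): 1, 2
Count = 2

Answer: 2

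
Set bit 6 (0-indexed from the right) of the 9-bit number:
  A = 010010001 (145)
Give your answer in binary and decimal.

Mask = 1 << 6 = 001000000
Bit 6 of A is 0, so OR-ing with the mask flips it to 1.
  010010001
| 001000000
-----------
  011010001

Answer: 011010001 (209)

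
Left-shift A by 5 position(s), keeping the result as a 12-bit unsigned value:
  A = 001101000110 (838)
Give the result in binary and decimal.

Shift left by 5: drop the top 5 bit(s), append 5 zero(s) on the right.
  001101000110  ->  discard [00110], keep [1000110], append 00000
= 100011000000

Answer: 100011000000 (2240)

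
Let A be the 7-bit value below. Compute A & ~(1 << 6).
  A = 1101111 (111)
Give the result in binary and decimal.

Mask = ~(1 << 6) = 0111111
Bit 6 of A is 1, so AND-ing with the mask clears it to 0.
  1101111
& 0111111
---------
  0101111

Answer: 0101111 (47)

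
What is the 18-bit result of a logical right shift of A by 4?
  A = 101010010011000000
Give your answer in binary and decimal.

Logical shift right by 4: drop the bottom 4 bit(s), prepend 4 zero(s) on the left.
  101010010011000000  ->  keep [10101001001100], discard [0000], prepend 0000
= 000010101001001100

Answer: 000010101001001100 (10828)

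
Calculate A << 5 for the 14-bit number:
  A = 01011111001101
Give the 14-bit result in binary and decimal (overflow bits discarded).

Shift left by 5: drop the top 5 bit(s), append 5 zero(s) on the right.
  01011111001101  ->  discard [01011], keep [111001101], append 00000
= 11100110100000

Answer: 11100110100000 (14752)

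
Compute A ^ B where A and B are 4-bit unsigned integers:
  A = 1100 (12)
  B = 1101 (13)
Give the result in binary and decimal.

Apply ^ to each column (1 where bits differ):
  1100
^ 1101
------
  0001

Answer: 0001 (1)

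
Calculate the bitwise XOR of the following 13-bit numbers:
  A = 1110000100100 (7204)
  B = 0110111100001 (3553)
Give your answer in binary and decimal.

Apply ^ to each column (1 where bits differ):
  1110000100100
^ 0110111100001
---------------
  1000111000101

Answer: 1000111000101 (4549)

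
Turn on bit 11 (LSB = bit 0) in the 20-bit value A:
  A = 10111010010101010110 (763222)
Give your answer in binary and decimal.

Mask = 1 << 11 = 00000000100000000000
Bit 11 of A is 0, so OR-ing with the mask flips it to 1.
  10111010010101010110
| 00000000100000000000
----------------------
  10111010110101010110

Answer: 10111010110101010110 (765270)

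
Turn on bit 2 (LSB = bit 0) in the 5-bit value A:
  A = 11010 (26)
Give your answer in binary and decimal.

Mask = 1 << 2 = 00100
Bit 2 of A is 0, so OR-ing with the mask flips it to 1.
  11010
| 00100
-------
  11110

Answer: 11110 (30)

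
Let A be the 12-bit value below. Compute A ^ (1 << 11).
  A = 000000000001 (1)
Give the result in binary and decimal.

Mask = 1 << 11 = 100000000000
Bit 11 of A is 0; XOR with the mask flips it to 1.
  000000000001
^ 100000000000
--------------
  100000000001

Answer: 100000000001 (2049)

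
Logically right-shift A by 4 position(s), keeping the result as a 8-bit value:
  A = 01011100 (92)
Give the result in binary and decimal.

Logical shift right by 4: drop the bottom 4 bit(s), prepend 4 zero(s) on the left.
  01011100  ->  keep [0101], discard [1100], prepend 0000
= 00000101

Answer: 00000101 (5)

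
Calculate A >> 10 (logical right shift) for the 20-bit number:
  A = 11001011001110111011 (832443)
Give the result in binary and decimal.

Logical shift right by 10: drop the bottom 10 bit(s), prepend 10 zero(s) on the left.
  11001011001110111011  ->  keep [1100101100], discard [1110111011], prepend 0000000000
= 00000000001100101100

Answer: 00000000001100101100 (812)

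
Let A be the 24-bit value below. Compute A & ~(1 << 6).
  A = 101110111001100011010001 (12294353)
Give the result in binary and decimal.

Mask = ~(1 << 6) = 111111111111111110111111
Bit 6 of A is 1, so AND-ing with the mask clears it to 0.
  101110111001100011010001
& 111111111111111110111111
--------------------------
  101110111001100010010001

Answer: 101110111001100010010001 (12294289)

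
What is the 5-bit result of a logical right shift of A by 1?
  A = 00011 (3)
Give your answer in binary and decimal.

Logical shift right by 1: drop the bottom 1 bit(s), prepend 1 zero(s) on the left.
  00011  ->  keep [0001], discard [1], prepend 0
= 00001

Answer: 00001 (1)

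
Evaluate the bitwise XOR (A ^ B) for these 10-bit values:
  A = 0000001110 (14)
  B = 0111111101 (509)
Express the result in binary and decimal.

Apply ^ to each column (1 where bits differ):
  0000001110
^ 0111111101
------------
  0111110011

Answer: 0111110011 (499)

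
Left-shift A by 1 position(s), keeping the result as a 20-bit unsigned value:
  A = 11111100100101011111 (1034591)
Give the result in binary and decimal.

Shift left by 1: drop the top 1 bit(s), append 1 zero(s) on the right.
  11111100100101011111  ->  discard [1], keep [1111100100101011111], append 0
= 11111001001010111110

Answer: 11111001001010111110 (1020606)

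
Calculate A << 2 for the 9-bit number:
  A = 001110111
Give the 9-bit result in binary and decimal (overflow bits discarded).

Shift left by 2: drop the top 2 bit(s), append 2 zero(s) on the right.
  001110111  ->  discard [00], keep [1110111], append 00
= 111011100

Answer: 111011100 (476)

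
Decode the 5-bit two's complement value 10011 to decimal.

MSB is 1, so the value is negative. Find the magnitude:
1. Invert bits:  01100
2. Add 1:        01101  = 13
3. Apply sign:   -13

Answer: -13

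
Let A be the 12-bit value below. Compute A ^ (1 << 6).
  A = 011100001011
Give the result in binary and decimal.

Mask = 1 << 6 = 000001000000
Bit 6 of A is 0; XOR with the mask flips it to 1.
  011100001011
^ 000001000000
--------------
  011101001011

Answer: 011101001011 (1867)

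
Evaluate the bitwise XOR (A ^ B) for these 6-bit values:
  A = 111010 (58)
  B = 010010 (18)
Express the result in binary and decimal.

Apply ^ to each column (1 where bits differ):
  111010
^ 010010
--------
  101000

Answer: 101000 (40)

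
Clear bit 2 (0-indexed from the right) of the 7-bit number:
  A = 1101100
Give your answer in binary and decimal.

Mask = ~(1 << 2) = 1111011
Bit 2 of A is 1, so AND-ing with the mask clears it to 0.
  1101100
& 1111011
---------
  1101000

Answer: 1101000 (104)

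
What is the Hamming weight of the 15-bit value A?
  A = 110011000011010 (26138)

110011000011010
1-bits at positions (from bit 0 = LSB): 1, 3, 4, 9, 10, 13, 14
Count = 7

Answer: 7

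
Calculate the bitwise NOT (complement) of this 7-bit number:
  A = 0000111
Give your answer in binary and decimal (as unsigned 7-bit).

Flip each bit (0->1, 1->0):
  0000111
  1111000

Answer: 1111000 (120)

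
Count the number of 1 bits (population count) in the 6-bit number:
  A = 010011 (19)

010011
1-bits at positions (from bit 0 = LSB): 0, 1, 4
Count = 3

Answer: 3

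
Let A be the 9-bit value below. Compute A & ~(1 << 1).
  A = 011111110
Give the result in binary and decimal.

Mask = ~(1 << 1) = 111111101
Bit 1 of A is 1, so AND-ing with the mask clears it to 0.
  011111110
& 111111101
-----------
  011111100

Answer: 011111100 (252)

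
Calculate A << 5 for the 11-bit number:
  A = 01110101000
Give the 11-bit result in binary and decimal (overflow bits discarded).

Shift left by 5: drop the top 5 bit(s), append 5 zero(s) on the right.
  01110101000  ->  discard [01110], keep [101000], append 00000
= 10100000000

Answer: 10100000000 (1280)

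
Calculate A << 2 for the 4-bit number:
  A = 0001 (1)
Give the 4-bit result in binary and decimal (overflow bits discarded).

Shift left by 2: drop the top 2 bit(s), append 2 zero(s) on the right.
  0001  ->  discard [00], keep [01], append 00
= 0100

Answer: 0100 (4)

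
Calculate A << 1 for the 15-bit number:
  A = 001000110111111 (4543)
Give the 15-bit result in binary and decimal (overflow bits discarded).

Shift left by 1: drop the top 1 bit(s), append 1 zero(s) on the right.
  001000110111111  ->  discard [0], keep [01000110111111], append 0
= 010001101111110

Answer: 010001101111110 (9086)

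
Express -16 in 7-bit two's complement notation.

1. Binary of +16:  0010000
2. Invert bits:     1101111
3. Add 1:           1110000

Answer: 1110000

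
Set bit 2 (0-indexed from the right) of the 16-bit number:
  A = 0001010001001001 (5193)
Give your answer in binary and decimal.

Mask = 1 << 2 = 0000000000000100
Bit 2 of A is 0, so OR-ing with the mask flips it to 1.
  0001010001001001
| 0000000000000100
------------------
  0001010001001101

Answer: 0001010001001101 (5197)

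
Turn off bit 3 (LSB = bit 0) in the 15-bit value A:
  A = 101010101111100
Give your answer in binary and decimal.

Mask = ~(1 << 3) = 111111111110111
Bit 3 of A is 1, so AND-ing with the mask clears it to 0.
  101010101111100
& 111111111110111
-----------------
  101010101110100

Answer: 101010101110100 (21876)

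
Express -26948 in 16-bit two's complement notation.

1. Binary of +26948:  0110100101000100
2. Invert bits:     1001011010111011
3. Add 1:           1001011010111100

Answer: 1001011010111100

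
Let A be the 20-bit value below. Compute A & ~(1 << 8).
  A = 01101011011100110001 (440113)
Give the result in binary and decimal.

Mask = ~(1 << 8) = 11111111111011111111
Bit 8 of A is 1, so AND-ing with the mask clears it to 0.
  01101011011100110001
& 11111111111011111111
----------------------
  01101011011000110001

Answer: 01101011011000110001 (439857)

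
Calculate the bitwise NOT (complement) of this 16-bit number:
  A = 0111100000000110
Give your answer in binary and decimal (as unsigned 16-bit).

Flip each bit (0->1, 1->0):
  0111100000000110
  1000011111111001

Answer: 1000011111111001 (34809)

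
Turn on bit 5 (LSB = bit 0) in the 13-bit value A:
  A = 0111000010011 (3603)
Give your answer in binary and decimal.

Mask = 1 << 5 = 0000000100000
Bit 5 of A is 0, so OR-ing with the mask flips it to 1.
  0111000010011
| 0000000100000
---------------
  0111000110011

Answer: 0111000110011 (3635)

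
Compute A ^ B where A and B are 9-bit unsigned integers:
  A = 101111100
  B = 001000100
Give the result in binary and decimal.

Apply ^ to each column (1 where bits differ):
  101111100
^ 001000100
-----------
  100111000

Answer: 100111000 (312)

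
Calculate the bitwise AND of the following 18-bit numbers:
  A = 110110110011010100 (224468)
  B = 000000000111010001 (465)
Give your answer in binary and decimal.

Apply & to each column (1 only where both bits are 1):
  110110110011010100
& 000000000111010001
--------------------
  000000000011010000

Answer: 000000000011010000 (208)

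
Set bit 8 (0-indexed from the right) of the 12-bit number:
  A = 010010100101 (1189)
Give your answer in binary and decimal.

Mask = 1 << 8 = 000100000000
Bit 8 of A is 0, so OR-ing with the mask flips it to 1.
  010010100101
| 000100000000
--------------
  010110100101

Answer: 010110100101 (1445)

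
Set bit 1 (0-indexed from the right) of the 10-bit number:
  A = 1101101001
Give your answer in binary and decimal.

Mask = 1 << 1 = 0000000010
Bit 1 of A is 0, so OR-ing with the mask flips it to 1.
  1101101001
| 0000000010
------------
  1101101011

Answer: 1101101011 (875)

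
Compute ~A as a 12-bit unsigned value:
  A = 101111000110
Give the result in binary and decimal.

Flip each bit (0->1, 1->0):
  101111000110
  010000111001

Answer: 010000111001 (1081)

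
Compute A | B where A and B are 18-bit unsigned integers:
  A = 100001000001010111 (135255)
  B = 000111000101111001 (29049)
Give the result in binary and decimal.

Apply | to each column (1 where either bit is 1):
  100001000001010111
| 000111000101111001
--------------------
  100111000101111111

Answer: 100111000101111111 (160127)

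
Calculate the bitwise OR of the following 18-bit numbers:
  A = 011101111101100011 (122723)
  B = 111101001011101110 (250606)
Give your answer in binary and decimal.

Apply | to each column (1 where either bit is 1):
  011101111101100011
| 111101001011101110
--------------------
  111101111111101111

Answer: 111101111111101111 (253935)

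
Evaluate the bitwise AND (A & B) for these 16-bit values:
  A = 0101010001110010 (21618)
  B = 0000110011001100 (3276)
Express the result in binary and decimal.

Apply & to each column (1 only where both bits are 1):
  0101010001110010
& 0000110011001100
------------------
  0000010001000000

Answer: 0000010001000000 (1088)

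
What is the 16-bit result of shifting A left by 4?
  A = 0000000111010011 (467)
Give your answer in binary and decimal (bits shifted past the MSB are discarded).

Shift left by 4: drop the top 4 bit(s), append 4 zero(s) on the right.
  0000000111010011  ->  discard [0000], keep [000111010011], append 0000
= 0001110100110000

Answer: 0001110100110000 (7472)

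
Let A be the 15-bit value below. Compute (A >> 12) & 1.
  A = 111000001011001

Bit 12 is the 13th from the right.
  111000001011001
    ^
That bit is 1.

Answer: 1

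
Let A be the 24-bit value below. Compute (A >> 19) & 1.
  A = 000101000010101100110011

Bit 19 is the 20th from the right.
  000101000010101100110011
      ^
That bit is 0.

Answer: 0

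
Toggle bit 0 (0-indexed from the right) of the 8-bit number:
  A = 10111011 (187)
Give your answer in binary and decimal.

Mask = 1 << 0 = 00000001
Bit 0 of A is 1; XOR with the mask flips it to 0.
  10111011
^ 00000001
----------
  10111010

Answer: 10111010 (186)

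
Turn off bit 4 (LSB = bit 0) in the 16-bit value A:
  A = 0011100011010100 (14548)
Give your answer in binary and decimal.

Mask = ~(1 << 4) = 1111111111101111
Bit 4 of A is 1, so AND-ing with the mask clears it to 0.
  0011100011010100
& 1111111111101111
------------------
  0011100011000100

Answer: 0011100011000100 (14532)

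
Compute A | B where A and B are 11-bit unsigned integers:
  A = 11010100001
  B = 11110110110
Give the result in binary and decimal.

Apply | to each column (1 where either bit is 1):
  11010100001
| 11110110110
-------------
  11110110111

Answer: 11110110111 (1975)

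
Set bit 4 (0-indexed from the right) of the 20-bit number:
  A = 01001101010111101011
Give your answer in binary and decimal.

Mask = 1 << 4 = 00000000000000010000
Bit 4 of A is 0, so OR-ing with the mask flips it to 1.
  01001101010111101011
| 00000000000000010000
----------------------
  01001101010111111011

Answer: 01001101010111111011 (316923)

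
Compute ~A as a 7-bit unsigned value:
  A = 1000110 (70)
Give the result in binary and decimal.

Flip each bit (0->1, 1->0):
  1000110
  0111001

Answer: 0111001 (57)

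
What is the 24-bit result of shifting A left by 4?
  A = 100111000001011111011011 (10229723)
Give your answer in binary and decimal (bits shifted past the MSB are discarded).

Shift left by 4: drop the top 4 bit(s), append 4 zero(s) on the right.
  100111000001011111011011  ->  discard [1001], keep [11000001011111011011], append 0000
= 110000010111110110110000

Answer: 110000010111110110110000 (12680624)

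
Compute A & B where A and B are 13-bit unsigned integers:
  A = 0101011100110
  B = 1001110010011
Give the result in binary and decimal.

Apply & to each column (1 only where both bits are 1):
  0101011100110
& 1001110010011
---------------
  0001010000010

Answer: 0001010000010 (642)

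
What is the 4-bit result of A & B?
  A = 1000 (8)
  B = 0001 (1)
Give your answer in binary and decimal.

Apply & to each column (1 only where both bits are 1):
  1000
& 0001
------
  0000

Answer: 0000 (0)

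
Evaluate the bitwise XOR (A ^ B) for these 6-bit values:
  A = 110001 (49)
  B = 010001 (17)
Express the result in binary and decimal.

Apply ^ to each column (1 where bits differ):
  110001
^ 010001
--------
  100000

Answer: 100000 (32)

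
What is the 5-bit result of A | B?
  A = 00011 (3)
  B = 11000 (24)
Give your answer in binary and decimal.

Apply | to each column (1 where either bit is 1):
  00011
| 11000
-------
  11011

Answer: 11011 (27)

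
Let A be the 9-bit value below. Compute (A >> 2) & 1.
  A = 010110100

Bit 2 is the 3rd from the right.
  010110100
        ^
That bit is 1.

Answer: 1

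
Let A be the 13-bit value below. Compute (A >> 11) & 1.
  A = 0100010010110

Bit 11 is the 12th from the right.
  0100010010110
   ^
That bit is 1.

Answer: 1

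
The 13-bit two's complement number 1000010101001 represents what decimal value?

MSB is 1, so the value is negative. Find the magnitude:
1. Invert bits:  0111101010110
2. Add 1:        0111101010111  = 3927
3. Apply sign:   -3927

Answer: -3927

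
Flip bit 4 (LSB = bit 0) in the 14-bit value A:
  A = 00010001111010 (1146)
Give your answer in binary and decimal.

Mask = 1 << 4 = 00000000010000
Bit 4 of A is 1; XOR with the mask flips it to 0.
  00010001111010
^ 00000000010000
----------------
  00010001101010

Answer: 00010001101010 (1130)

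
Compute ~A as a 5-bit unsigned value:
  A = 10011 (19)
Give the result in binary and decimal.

Flip each bit (0->1, 1->0):
  10011
  01100

Answer: 01100 (12)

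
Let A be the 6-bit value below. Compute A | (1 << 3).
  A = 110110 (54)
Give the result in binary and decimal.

Mask = 1 << 3 = 001000
Bit 3 of A is 0, so OR-ing with the mask flips it to 1.
  110110
| 001000
--------
  111110

Answer: 111110 (62)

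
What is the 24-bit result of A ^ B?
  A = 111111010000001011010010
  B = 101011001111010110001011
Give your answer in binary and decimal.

Apply ^ to each column (1 where bits differ):
  111111010000001011010010
^ 101011001111010110001011
--------------------------
  010100011111011101011001

Answer: 010100011111011101011001 (5371737)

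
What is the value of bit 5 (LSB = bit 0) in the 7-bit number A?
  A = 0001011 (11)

Bit 5 is the 6th from the right.
  0001011
   ^
That bit is 0.

Answer: 0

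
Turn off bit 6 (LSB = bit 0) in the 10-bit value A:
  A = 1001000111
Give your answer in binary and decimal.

Mask = ~(1 << 6) = 1110111111
Bit 6 of A is 1, so AND-ing with the mask clears it to 0.
  1001000111
& 1110111111
------------
  1000000111

Answer: 1000000111 (519)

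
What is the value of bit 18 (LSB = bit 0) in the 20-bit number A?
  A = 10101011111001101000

Bit 18 is the 19th from the right.
  10101011111001101000
   ^
That bit is 0.

Answer: 0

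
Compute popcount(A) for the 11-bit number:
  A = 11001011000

11001011000
1-bits at positions (from bit 0 = LSB): 3, 4, 6, 9, 10
Count = 5

Answer: 5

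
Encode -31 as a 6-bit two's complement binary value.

1. Binary of +31:  011111
2. Invert bits:     100000
3. Add 1:           100001

Answer: 100001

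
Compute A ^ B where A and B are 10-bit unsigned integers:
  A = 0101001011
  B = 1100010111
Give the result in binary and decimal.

Apply ^ to each column (1 where bits differ):
  0101001011
^ 1100010111
------------
  1001011100

Answer: 1001011100 (604)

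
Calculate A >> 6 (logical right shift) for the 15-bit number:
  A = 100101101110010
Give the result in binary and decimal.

Logical shift right by 6: drop the bottom 6 bit(s), prepend 6 zero(s) on the left.
  100101101110010  ->  keep [100101101], discard [110010], prepend 000000
= 000000100101101

Answer: 000000100101101 (301)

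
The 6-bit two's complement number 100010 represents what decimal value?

MSB is 1, so the value is negative. Find the magnitude:
1. Invert bits:  011101
2. Add 1:        011110  = 30
3. Apply sign:   -30

Answer: -30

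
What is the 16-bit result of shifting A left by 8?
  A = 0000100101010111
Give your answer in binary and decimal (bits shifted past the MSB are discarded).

Shift left by 8: drop the top 8 bit(s), append 8 zero(s) on the right.
  0000100101010111  ->  discard [00001001], keep [01010111], append 00000000
= 0101011100000000

Answer: 0101011100000000 (22272)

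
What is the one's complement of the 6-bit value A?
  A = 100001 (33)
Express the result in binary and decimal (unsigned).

Flip each bit (0->1, 1->0):
  100001
  011110

Answer: 011110 (30)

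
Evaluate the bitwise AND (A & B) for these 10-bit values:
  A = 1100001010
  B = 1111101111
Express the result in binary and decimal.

Apply & to each column (1 only where both bits are 1):
  1100001010
& 1111101111
------------
  1100001010

Answer: 1100001010 (778)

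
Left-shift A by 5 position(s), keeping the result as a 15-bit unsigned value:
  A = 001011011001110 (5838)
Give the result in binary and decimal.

Shift left by 5: drop the top 5 bit(s), append 5 zero(s) on the right.
  001011011001110  ->  discard [00101], keep [1011001110], append 00000
= 101100111000000

Answer: 101100111000000 (22976)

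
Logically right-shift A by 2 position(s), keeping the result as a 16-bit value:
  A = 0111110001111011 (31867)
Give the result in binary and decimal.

Logical shift right by 2: drop the bottom 2 bit(s), prepend 2 zero(s) on the left.
  0111110001111011  ->  keep [01111100011110], discard [11], prepend 00
= 0001111100011110

Answer: 0001111100011110 (7966)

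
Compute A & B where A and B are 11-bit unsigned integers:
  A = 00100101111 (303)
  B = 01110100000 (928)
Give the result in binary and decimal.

Apply & to each column (1 only where both bits are 1):
  00100101111
& 01110100000
-------------
  00100100000

Answer: 00100100000 (288)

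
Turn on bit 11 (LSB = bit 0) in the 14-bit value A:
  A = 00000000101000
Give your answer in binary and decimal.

Mask = 1 << 11 = 00100000000000
Bit 11 of A is 0, so OR-ing with the mask flips it to 1.
  00000000101000
| 00100000000000
----------------
  00100000101000

Answer: 00100000101000 (2088)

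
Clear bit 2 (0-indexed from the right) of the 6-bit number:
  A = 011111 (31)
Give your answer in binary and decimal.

Mask = ~(1 << 2) = 111011
Bit 2 of A is 1, so AND-ing with the mask clears it to 0.
  011111
& 111011
--------
  011011

Answer: 011011 (27)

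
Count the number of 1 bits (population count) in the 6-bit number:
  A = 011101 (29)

011101
1-bits at positions (from bit 0 = LSB): 0, 2, 3, 4
Count = 4

Answer: 4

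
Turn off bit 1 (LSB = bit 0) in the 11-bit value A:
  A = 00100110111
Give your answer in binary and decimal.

Mask = ~(1 << 1) = 11111111101
Bit 1 of A is 1, so AND-ing with the mask clears it to 0.
  00100110111
& 11111111101
-------------
  00100110101

Answer: 00100110101 (309)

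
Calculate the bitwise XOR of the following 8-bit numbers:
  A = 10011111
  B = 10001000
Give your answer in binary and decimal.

Apply ^ to each column (1 where bits differ):
  10011111
^ 10001000
----------
  00010111

Answer: 00010111 (23)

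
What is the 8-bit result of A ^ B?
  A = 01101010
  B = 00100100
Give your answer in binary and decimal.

Apply ^ to each column (1 where bits differ):
  01101010
^ 00100100
----------
  01001110

Answer: 01001110 (78)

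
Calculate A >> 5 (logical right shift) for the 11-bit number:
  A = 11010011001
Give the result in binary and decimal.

Logical shift right by 5: drop the bottom 5 bit(s), prepend 5 zero(s) on the left.
  11010011001  ->  keep [110100], discard [11001], prepend 00000
= 00000110100

Answer: 00000110100 (52)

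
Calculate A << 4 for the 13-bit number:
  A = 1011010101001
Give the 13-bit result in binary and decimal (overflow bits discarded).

Shift left by 4: drop the top 4 bit(s), append 4 zero(s) on the right.
  1011010101001  ->  discard [1011], keep [010101001], append 0000
= 0101010010000

Answer: 0101010010000 (2704)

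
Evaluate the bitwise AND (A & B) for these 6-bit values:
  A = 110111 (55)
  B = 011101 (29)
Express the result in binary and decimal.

Apply & to each column (1 only where both bits are 1):
  110111
& 011101
--------
  010101

Answer: 010101 (21)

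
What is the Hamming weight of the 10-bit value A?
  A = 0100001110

0100001110
1-bits at positions (from bit 0 = LSB): 1, 2, 3, 8
Count = 4

Answer: 4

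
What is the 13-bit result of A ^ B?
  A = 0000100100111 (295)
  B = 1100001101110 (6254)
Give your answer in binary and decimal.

Apply ^ to each column (1 where bits differ):
  0000100100111
^ 1100001101110
---------------
  1100101001001

Answer: 1100101001001 (6473)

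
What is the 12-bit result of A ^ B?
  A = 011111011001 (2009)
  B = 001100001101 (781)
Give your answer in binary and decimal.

Apply ^ to each column (1 where bits differ):
  011111011001
^ 001100001101
--------------
  010011010100

Answer: 010011010100 (1236)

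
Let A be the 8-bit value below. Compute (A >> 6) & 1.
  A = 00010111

Bit 6 is the 7th from the right.
  00010111
   ^
That bit is 0.

Answer: 0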